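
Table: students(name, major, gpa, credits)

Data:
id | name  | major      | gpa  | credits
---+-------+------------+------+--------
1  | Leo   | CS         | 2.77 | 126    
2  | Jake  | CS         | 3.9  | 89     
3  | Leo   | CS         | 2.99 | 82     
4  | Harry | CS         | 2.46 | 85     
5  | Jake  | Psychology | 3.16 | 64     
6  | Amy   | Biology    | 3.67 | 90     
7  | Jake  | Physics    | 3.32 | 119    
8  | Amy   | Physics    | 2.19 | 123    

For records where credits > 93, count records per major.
SELECT major, COUNT(*)
FROM students
WHERE credits > 93
GROUP BY major

Note: WHERE filters rows before grouping.

Result:
  CS: 1
  Physics: 2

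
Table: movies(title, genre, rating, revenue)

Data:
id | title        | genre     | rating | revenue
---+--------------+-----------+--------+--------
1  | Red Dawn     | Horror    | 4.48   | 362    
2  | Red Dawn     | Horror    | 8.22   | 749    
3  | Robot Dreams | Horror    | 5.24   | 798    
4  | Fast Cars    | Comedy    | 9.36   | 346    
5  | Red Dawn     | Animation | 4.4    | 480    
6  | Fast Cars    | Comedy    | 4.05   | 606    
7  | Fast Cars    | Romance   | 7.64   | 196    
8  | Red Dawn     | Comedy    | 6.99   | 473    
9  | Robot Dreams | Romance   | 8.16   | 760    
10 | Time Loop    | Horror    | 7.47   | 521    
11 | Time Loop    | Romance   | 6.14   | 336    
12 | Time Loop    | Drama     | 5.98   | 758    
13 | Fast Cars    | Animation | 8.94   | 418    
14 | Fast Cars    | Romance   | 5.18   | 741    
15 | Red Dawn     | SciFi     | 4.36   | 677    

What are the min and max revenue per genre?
SELECT genre, MIN(revenue), MAX(revenue)
FROM movies
GROUP BY genre

Result:
  Animation: min=418, max=480
  Comedy: min=346, max=606
  Drama: min=758, max=758
  Horror: min=362, max=798
  Romance: min=196, max=760
  SciFi: min=677, max=677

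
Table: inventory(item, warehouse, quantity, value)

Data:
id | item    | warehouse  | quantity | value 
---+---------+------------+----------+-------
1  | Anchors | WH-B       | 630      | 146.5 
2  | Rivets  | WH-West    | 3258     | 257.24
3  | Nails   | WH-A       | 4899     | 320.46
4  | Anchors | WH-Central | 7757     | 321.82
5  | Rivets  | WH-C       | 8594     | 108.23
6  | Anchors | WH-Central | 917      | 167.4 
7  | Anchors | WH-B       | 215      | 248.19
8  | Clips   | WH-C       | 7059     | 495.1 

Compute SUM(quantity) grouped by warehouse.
SELECT warehouse, SUM(quantity) as result
FROM inventory
GROUP BY warehouse

Result:
  WH-A: 4899
  WH-B: 845
  WH-C: 15653
  WH-Central: 8674
  WH-West: 3258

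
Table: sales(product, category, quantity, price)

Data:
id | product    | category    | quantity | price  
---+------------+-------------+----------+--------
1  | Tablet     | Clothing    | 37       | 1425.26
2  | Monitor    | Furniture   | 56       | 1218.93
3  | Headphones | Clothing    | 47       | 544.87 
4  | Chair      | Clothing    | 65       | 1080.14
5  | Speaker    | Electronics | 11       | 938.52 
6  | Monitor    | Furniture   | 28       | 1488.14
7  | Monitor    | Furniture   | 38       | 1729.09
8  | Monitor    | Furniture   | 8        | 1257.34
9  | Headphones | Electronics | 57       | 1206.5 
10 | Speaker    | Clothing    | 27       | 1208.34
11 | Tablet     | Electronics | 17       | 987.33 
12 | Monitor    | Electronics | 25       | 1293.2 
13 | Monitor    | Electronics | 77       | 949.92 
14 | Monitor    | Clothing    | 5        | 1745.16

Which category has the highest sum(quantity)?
SELECT category, SUM(quantity) as val
FROM sales
GROUP BY category
ORDER BY val DESC
LIMIT 1

Result: Electronics with sum(quantity) = 187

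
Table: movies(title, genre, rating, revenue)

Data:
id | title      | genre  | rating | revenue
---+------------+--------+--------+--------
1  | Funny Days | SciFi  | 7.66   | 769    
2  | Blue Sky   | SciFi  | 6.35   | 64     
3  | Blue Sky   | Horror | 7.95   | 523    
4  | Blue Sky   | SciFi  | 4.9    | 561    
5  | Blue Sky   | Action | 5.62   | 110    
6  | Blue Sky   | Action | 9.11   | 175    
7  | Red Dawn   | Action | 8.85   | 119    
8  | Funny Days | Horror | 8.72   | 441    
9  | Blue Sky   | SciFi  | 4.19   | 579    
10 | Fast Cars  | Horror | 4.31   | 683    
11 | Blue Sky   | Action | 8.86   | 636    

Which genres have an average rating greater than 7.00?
SELECT genre, AVG(rating)
FROM movies
GROUP BY genre
HAVING AVG(rating) > 7.00

Result:
  Action: avg=8.11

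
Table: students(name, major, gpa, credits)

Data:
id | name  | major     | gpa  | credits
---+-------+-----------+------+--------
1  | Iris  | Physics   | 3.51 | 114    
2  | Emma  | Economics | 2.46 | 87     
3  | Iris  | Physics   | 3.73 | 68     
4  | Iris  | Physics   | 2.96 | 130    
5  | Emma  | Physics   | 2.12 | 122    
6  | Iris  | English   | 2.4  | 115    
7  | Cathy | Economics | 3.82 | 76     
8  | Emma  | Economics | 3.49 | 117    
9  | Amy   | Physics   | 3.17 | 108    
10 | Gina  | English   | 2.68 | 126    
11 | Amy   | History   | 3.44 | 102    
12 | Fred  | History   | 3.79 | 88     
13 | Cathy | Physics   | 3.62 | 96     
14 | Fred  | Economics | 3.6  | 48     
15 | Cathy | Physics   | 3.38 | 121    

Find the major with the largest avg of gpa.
SELECT major, AVG(gpa) as val
FROM students
GROUP BY major
ORDER BY val DESC
LIMIT 1

Result: History with avg(gpa) = 3.62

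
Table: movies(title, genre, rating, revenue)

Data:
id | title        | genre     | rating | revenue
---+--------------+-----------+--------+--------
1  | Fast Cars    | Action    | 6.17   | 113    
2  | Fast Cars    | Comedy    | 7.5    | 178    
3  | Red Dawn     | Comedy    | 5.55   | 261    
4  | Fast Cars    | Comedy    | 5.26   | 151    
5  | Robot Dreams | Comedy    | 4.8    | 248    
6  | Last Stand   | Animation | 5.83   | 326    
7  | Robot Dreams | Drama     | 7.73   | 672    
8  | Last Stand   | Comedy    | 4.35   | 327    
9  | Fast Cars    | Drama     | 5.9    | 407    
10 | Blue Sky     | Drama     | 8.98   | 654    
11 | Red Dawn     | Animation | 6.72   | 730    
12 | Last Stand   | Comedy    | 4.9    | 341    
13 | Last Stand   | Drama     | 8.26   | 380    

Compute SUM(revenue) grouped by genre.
SELECT genre, SUM(revenue) as result
FROM movies
GROUP BY genre

Result:
  Action: 113
  Animation: 1056
  Comedy: 1506
  Drama: 2113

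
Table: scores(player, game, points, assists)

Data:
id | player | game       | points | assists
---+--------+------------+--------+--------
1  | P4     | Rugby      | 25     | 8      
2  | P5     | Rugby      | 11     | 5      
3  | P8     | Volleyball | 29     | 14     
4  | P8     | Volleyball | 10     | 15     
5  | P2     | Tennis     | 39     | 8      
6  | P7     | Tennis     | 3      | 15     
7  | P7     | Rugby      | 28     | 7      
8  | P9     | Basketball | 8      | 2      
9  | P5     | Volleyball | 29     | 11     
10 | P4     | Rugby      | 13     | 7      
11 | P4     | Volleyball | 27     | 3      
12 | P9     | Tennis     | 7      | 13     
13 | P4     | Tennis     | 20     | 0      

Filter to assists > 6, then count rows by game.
SELECT game, COUNT(*)
FROM scores
WHERE assists > 6
GROUP BY game

Note: WHERE filters rows before grouping.

Result:
  Rugby: 3
  Tennis: 3
  Volleyball: 3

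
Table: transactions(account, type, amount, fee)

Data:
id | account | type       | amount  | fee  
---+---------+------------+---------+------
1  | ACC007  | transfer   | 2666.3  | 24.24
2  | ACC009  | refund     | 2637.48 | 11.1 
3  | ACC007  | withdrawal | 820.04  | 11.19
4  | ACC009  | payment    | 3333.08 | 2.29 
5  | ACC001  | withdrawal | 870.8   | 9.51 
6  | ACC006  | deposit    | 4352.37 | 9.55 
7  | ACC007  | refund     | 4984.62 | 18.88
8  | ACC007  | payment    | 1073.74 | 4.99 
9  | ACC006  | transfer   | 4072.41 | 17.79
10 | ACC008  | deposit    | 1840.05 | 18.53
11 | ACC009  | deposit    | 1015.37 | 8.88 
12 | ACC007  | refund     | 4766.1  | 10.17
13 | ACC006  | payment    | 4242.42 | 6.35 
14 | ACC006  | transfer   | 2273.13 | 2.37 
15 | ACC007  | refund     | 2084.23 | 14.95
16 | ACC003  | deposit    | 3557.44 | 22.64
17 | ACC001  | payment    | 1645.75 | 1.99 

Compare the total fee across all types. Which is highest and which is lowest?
SELECT type, SUM(fee)
FROM transactions
GROUP BY type
ORDER BY SUM(fee)

All groups:
  payment: 15.62
  withdrawal: 20.70
  transfer: 44.40
  refund: 55.10
  deposit: 59.60

Highest: deposit (59.60)
Lowest: payment (15.62)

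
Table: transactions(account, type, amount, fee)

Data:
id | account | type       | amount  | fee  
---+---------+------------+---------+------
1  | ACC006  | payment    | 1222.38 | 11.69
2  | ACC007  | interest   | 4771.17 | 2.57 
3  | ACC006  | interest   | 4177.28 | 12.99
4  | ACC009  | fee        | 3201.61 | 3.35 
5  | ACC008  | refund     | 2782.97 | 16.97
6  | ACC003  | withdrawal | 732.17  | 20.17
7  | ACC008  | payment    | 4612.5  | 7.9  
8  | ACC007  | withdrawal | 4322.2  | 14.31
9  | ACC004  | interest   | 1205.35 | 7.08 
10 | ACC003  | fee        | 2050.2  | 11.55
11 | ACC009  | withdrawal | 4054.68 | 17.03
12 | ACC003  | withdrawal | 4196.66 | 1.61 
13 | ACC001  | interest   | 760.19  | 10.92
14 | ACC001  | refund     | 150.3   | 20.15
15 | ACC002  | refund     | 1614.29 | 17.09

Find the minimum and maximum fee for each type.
SELECT type, MIN(fee), MAX(fee)
FROM transactions
GROUP BY type

Result:
  fee: min=3.35, max=11.55
  interest: min=2.57, max=12.99
  payment: min=7.90, max=11.69
  refund: min=16.97, max=20.15
  withdrawal: min=1.61, max=20.17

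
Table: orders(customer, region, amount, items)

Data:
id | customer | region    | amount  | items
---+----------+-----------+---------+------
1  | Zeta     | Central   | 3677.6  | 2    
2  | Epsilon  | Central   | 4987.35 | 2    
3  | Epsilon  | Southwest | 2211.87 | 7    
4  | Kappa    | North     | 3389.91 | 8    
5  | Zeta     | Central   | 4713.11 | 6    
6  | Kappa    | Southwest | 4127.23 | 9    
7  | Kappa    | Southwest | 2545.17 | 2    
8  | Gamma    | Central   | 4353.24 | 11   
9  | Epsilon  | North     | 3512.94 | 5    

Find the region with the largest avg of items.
SELECT region, AVG(items) as val
FROM orders
GROUP BY region
ORDER BY val DESC
LIMIT 1

Result: North with avg(items) = 6.50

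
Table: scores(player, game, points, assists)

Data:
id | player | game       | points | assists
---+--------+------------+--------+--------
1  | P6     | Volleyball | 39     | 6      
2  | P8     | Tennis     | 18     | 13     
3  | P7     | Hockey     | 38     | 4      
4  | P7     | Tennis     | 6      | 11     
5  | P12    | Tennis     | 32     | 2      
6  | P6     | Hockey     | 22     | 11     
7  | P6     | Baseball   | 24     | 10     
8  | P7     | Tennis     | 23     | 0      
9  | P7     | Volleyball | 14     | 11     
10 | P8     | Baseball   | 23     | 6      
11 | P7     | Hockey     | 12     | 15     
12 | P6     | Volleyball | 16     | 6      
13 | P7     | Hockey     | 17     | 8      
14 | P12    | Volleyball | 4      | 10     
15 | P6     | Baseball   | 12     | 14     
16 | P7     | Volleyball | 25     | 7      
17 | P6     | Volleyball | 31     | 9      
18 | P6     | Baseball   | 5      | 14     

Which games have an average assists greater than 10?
SELECT game, AVG(assists)
FROM scores
GROUP BY game
HAVING AVG(assists) > 10

Result:
  Baseball: avg=11.00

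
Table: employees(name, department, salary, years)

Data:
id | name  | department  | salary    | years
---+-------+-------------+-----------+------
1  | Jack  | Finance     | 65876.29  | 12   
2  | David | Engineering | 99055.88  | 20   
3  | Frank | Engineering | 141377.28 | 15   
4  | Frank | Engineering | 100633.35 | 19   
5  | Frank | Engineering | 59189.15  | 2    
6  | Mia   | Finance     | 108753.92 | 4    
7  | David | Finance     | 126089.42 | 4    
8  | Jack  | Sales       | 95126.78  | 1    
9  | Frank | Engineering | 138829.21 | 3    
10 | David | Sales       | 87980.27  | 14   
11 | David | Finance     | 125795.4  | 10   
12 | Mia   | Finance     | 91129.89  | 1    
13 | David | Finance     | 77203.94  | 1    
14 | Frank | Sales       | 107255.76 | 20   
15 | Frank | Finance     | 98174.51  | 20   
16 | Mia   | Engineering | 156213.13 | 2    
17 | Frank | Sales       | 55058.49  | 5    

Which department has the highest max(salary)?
SELECT department, MAX(salary) as val
FROM employees
GROUP BY department
ORDER BY val DESC
LIMIT 1

Result: Engineering with max(salary) = 156213.13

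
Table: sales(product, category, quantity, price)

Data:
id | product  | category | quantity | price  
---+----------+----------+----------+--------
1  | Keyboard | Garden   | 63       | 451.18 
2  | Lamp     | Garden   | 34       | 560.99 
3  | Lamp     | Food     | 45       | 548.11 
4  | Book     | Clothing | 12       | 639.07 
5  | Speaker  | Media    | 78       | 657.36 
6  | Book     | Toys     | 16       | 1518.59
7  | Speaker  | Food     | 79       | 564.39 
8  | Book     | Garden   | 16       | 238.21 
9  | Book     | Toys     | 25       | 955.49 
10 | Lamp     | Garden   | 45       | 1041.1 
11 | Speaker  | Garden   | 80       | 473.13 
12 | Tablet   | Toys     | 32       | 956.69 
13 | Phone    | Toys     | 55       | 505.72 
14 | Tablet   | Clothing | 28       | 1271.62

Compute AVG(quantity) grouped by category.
SELECT category, AVG(quantity) as result
FROM sales
GROUP BY category

Result:
  Clothing: 20.00
  Food: 62.00
  Garden: 47.60
  Media: 78.00
  Toys: 32.00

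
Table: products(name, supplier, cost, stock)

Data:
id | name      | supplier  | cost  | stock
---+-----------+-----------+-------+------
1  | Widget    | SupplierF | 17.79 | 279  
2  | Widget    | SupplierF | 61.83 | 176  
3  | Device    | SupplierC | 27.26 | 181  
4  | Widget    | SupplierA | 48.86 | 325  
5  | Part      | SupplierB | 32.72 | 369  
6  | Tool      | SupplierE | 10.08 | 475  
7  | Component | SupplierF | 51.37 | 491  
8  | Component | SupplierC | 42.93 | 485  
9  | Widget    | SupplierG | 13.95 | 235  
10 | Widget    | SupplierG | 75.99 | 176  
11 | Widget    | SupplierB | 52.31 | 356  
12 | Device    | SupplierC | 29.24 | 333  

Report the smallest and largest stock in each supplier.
SELECT supplier, MIN(stock), MAX(stock)
FROM products
GROUP BY supplier

Result:
  SupplierA: min=325, max=325
  SupplierB: min=356, max=369
  SupplierC: min=181, max=485
  SupplierE: min=475, max=475
  SupplierF: min=176, max=491
  SupplierG: min=176, max=235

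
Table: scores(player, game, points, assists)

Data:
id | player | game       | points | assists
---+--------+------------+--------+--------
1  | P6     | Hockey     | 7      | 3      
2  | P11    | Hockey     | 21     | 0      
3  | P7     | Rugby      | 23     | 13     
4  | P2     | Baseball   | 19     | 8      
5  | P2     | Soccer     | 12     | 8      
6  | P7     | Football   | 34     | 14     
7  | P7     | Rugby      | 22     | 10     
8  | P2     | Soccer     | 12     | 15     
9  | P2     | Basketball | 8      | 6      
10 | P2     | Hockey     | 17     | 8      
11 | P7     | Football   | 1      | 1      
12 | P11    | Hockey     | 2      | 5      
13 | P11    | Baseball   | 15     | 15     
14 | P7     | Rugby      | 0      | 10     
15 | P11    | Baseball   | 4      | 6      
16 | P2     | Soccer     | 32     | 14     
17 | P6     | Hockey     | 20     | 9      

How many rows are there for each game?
SELECT game, COUNT(*) as count
FROM scores
GROUP BY game

Result:
  Baseball: 3
  Basketball: 1
  Football: 2
  Hockey: 5
  Rugby: 3
  Soccer: 3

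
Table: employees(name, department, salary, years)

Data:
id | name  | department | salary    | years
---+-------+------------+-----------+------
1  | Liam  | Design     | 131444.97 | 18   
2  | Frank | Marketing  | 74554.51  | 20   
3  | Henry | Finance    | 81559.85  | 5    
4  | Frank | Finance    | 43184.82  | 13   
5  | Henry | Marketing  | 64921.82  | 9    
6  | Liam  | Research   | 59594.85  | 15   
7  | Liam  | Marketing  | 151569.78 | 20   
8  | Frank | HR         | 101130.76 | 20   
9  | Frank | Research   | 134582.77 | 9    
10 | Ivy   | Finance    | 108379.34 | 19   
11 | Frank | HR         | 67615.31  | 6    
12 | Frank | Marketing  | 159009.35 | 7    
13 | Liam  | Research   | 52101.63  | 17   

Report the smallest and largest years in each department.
SELECT department, MIN(years), MAX(years)
FROM employees
GROUP BY department

Result:
  Design: min=18, max=18
  Finance: min=5, max=19
  HR: min=6, max=20
  Marketing: min=7, max=20
  Research: min=9, max=17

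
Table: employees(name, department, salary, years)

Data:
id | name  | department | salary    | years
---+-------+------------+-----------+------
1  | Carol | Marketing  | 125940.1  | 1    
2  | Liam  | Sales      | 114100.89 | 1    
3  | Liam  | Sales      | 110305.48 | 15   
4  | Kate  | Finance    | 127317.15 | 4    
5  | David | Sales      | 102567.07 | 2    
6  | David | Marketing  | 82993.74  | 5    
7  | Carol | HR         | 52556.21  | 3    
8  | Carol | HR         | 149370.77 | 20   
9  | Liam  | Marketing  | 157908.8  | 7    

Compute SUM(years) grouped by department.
SELECT department, SUM(years) as result
FROM employees
GROUP BY department

Result:
  Finance: 4
  HR: 23
  Marketing: 13
  Sales: 18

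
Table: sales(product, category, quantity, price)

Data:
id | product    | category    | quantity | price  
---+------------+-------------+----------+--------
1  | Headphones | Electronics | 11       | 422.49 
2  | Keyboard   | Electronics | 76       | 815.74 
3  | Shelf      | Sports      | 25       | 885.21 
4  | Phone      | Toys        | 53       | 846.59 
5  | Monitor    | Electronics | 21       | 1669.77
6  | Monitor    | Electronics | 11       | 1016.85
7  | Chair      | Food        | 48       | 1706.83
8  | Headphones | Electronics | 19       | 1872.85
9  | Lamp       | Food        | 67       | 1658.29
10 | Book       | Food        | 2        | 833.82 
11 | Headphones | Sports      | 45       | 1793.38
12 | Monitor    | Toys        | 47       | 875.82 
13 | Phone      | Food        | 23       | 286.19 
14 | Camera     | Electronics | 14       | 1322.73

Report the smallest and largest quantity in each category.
SELECT category, MIN(quantity), MAX(quantity)
FROM sales
GROUP BY category

Result:
  Electronics: min=11, max=76
  Food: min=2, max=67
  Sports: min=25, max=45
  Toys: min=47, max=53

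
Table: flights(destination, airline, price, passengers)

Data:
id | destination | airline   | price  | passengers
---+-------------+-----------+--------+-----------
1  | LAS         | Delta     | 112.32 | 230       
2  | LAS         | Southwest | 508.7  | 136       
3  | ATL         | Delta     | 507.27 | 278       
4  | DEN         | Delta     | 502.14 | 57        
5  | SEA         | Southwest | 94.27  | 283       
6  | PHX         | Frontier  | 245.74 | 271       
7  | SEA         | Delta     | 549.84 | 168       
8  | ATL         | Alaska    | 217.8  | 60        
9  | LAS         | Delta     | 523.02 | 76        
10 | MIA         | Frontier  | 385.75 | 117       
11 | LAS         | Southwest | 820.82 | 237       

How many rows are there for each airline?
SELECT airline, COUNT(*) as count
FROM flights
GROUP BY airline

Result:
  Alaska: 1
  Delta: 5
  Frontier: 2
  Southwest: 3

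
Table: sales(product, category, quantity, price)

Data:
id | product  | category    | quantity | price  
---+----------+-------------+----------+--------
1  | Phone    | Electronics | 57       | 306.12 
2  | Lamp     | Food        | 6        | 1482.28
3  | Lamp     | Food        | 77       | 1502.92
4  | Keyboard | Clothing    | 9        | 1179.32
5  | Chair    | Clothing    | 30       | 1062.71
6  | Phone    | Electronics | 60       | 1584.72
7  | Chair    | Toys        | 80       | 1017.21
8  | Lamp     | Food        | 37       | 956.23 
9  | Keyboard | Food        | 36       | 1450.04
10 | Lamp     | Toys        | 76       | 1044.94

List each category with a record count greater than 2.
SELECT category, COUNT(*) as cnt
FROM sales
GROUP BY category
HAVING COUNT(*) > 2

Result:
  Food: 4

Note: HAVING filters groups after aggregation, WHERE filters rows before.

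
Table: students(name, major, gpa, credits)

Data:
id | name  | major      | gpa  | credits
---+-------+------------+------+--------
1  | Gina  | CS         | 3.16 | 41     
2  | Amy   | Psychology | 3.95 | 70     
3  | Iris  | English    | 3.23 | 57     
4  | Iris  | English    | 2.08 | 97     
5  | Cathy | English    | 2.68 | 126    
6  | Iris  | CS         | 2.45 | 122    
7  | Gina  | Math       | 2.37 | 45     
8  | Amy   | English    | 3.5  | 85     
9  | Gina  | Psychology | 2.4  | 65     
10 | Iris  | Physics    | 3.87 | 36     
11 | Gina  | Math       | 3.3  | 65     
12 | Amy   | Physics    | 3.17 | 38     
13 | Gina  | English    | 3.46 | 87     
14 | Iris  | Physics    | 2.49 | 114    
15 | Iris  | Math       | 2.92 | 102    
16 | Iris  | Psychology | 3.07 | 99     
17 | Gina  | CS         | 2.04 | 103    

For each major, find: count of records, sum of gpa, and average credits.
SELECT major,
       COUNT(*) as cnt,
       SUM(gpa) as total_gpa,
       AVG(credits) as avg_credits
FROM students
GROUP BY major

Result:
  CS: 3 records, 7.65 total gpa, 88.67 avg credits
  English: 5 records, 14.95 total gpa, 90.40 avg credits
  Math: 3 records, 8.59 total gpa, 70.67 avg credits
  Physics: 3 records, 9.53 total gpa, 62.67 avg credits
  Psychology: 3 records, 9.42 total gpa, 78.00 avg credits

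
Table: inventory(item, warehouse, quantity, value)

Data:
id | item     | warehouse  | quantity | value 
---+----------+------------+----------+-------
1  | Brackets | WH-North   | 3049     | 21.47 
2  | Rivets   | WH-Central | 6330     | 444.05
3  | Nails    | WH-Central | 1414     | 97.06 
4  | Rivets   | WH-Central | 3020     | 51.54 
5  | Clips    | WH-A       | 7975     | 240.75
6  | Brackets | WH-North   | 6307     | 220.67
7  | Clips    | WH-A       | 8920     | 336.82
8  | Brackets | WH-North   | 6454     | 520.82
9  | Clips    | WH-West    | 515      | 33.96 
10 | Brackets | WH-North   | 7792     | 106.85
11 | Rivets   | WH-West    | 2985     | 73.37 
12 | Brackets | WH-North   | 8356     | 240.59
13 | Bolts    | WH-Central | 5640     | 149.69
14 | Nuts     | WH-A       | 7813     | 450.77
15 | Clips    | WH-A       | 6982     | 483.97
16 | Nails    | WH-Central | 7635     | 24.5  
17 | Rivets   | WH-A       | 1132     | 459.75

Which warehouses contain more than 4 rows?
SELECT warehouse, COUNT(*) as cnt
FROM inventory
GROUP BY warehouse
HAVING COUNT(*) > 4

Result:
  WH-A: 5
  WH-Central: 5
  WH-North: 5

Note: HAVING filters groups after aggregation, WHERE filters rows before.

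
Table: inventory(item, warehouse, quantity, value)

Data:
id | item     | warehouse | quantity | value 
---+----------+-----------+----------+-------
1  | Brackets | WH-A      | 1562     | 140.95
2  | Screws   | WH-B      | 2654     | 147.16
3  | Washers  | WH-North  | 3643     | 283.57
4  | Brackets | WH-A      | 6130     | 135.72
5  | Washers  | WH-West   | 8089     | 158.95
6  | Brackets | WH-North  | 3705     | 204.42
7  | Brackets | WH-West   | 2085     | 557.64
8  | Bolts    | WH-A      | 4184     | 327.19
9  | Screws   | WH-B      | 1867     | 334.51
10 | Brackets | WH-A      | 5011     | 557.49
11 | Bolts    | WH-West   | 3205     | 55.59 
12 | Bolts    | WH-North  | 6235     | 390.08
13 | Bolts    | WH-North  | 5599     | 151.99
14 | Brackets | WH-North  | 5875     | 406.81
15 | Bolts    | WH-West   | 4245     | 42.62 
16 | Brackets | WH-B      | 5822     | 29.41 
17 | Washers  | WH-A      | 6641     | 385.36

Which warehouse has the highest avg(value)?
SELECT warehouse, AVG(value) as val
FROM inventory
GROUP BY warehouse
ORDER BY val DESC
LIMIT 1

Result: WH-A with avg(value) = 309.34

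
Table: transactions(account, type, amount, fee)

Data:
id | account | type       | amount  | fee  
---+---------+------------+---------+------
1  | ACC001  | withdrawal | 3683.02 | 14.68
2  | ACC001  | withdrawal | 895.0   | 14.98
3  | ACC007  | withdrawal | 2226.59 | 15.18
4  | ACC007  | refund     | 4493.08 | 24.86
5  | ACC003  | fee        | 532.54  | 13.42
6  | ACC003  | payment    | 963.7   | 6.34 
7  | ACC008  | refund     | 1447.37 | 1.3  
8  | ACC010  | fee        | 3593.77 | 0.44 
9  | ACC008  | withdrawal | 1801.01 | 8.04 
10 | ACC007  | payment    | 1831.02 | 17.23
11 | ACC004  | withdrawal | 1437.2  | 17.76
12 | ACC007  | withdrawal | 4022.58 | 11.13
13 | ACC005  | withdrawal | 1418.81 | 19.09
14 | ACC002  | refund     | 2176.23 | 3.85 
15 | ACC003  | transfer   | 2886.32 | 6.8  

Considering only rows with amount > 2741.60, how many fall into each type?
SELECT type, COUNT(*)
FROM transactions
WHERE amount > 2741.60
GROUP BY type

Note: WHERE filters rows before grouping.

Result:
  fee: 1
  refund: 1
  transfer: 1
  withdrawal: 2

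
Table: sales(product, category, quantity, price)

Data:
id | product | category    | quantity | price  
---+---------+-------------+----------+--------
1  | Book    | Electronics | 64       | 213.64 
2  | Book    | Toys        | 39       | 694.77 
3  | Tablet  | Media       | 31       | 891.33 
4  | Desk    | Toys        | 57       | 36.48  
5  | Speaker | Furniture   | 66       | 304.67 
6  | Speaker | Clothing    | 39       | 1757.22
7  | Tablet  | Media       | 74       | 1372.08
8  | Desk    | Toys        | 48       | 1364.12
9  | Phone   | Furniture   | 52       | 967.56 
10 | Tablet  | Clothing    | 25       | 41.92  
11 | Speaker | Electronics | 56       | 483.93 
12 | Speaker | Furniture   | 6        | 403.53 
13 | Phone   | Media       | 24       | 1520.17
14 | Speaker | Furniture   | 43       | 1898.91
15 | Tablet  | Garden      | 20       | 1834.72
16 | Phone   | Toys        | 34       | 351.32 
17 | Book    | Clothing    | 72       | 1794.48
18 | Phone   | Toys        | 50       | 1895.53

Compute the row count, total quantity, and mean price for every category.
SELECT category,
       COUNT(*) as cnt,
       SUM(quantity) as total_quantity,
       AVG(price) as avg_price
FROM sales
GROUP BY category

Result:
  Clothing: 3 records, 136 total quantity, 1197.87 avg price
  Electronics: 2 records, 120 total quantity, 348.79 avg price
  Furniture: 4 records, 167 total quantity, 893.67 avg price
  Garden: 1 records, 20 total quantity, 1834.72 avg price
  Media: 3 records, 129 total quantity, 1261.19 avg price
  Toys: 5 records, 228 total quantity, 868.44 avg price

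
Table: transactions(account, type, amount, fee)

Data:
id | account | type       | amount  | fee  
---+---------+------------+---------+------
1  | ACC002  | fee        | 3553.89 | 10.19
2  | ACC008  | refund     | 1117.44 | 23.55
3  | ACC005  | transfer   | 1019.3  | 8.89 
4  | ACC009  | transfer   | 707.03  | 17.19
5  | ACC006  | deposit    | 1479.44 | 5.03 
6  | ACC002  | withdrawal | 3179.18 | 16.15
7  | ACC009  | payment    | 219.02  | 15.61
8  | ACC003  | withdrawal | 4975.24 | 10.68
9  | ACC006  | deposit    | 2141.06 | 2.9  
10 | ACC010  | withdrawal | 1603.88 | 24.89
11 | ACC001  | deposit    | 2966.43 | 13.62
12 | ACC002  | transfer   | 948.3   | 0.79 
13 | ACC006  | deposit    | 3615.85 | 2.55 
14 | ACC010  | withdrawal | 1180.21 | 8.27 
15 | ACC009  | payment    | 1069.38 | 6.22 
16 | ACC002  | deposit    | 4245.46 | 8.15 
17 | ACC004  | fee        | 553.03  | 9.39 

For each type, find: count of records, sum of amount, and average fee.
SELECT type,
       COUNT(*) as cnt,
       SUM(amount) as total_amount,
       AVG(fee) as avg_fee
FROM transactions
GROUP BY type

Result:
  deposit: 5 records, 14448.24 total amount, 6.45 avg fee
  fee: 2 records, 4106.92 total amount, 9.79 avg fee
  payment: 2 records, 1288.40 total amount, 10.92 avg fee
  refund: 1 records, 1117.44 total amount, 23.55 avg fee
  transfer: 3 records, 2674.63 total amount, 8.96 avg fee
  withdrawal: 4 records, 10938.51 total amount, 15.00 avg fee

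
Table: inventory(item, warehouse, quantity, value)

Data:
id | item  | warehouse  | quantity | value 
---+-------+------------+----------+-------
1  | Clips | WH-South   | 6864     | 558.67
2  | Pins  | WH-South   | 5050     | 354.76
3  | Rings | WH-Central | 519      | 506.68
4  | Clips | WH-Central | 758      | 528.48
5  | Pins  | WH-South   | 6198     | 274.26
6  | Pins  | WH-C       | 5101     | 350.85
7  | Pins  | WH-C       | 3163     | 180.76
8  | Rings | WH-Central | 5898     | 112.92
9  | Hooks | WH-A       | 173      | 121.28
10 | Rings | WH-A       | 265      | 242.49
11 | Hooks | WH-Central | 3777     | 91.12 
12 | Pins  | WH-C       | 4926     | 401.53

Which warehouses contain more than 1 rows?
SELECT warehouse, COUNT(*) as cnt
FROM inventory
GROUP BY warehouse
HAVING COUNT(*) > 1

Result:
  WH-A: 2
  WH-C: 3
  WH-Central: 4
  WH-South: 3

Note: HAVING filters groups after aggregation, WHERE filters rows before.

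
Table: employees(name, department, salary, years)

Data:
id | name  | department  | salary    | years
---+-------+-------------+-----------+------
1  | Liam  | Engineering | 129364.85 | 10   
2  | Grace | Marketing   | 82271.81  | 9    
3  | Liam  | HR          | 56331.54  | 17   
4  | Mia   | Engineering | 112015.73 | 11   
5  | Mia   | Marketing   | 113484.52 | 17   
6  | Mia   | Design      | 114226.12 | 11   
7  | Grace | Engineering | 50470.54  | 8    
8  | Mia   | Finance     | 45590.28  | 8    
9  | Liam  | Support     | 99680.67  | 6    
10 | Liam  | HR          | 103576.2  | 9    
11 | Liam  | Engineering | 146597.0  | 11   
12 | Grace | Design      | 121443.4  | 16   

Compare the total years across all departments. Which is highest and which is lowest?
SELECT department, SUM(years)
FROM employees
GROUP BY department
ORDER BY SUM(years)

All groups:
  Support: 6
  Finance: 8
  HR: 26
  Marketing: 26
  Design: 27
  Engineering: 40

Highest: Engineering (40)
Lowest: Support (6)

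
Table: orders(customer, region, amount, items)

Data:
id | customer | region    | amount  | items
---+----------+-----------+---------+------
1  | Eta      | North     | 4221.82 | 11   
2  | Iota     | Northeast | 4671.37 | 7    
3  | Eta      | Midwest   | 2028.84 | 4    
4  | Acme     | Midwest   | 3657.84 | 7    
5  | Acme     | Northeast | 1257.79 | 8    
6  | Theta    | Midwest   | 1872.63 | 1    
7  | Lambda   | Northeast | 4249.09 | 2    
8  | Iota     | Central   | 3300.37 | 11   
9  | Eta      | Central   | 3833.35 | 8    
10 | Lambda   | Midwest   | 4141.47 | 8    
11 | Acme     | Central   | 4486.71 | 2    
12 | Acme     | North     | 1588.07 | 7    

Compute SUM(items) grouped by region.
SELECT region, SUM(items) as result
FROM orders
GROUP BY region

Result:
  Central: 21
  Midwest: 20
  North: 18
  Northeast: 17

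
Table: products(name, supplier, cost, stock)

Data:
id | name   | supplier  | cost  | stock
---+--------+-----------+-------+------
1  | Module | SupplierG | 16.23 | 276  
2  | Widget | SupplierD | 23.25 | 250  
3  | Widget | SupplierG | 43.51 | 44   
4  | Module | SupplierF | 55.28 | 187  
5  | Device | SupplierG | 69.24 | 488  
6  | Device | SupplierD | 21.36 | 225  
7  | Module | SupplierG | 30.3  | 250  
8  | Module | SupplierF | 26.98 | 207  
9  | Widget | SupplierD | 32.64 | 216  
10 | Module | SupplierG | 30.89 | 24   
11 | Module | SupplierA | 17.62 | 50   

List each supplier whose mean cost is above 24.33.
SELECT supplier, AVG(cost)
FROM products
GROUP BY supplier
HAVING AVG(cost) > 24.33

Result:
  SupplierD: avg=25.75
  SupplierF: avg=41.13
  SupplierG: avg=38.03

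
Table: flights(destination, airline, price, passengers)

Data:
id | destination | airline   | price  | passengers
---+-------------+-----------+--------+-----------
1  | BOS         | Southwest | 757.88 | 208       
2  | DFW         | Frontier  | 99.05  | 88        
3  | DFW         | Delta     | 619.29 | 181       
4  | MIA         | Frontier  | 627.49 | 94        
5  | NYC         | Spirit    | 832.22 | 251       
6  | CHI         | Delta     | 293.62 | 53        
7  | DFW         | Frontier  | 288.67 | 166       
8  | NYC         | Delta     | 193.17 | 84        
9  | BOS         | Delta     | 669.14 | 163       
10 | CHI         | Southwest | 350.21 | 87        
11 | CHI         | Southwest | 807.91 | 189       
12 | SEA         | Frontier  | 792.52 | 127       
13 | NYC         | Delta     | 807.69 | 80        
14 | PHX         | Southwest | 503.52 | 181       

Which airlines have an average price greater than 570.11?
SELECT airline, AVG(price)
FROM flights
GROUP BY airline
HAVING AVG(price) > 570.11

Result:
  Southwest: avg=604.88
  Spirit: avg=832.22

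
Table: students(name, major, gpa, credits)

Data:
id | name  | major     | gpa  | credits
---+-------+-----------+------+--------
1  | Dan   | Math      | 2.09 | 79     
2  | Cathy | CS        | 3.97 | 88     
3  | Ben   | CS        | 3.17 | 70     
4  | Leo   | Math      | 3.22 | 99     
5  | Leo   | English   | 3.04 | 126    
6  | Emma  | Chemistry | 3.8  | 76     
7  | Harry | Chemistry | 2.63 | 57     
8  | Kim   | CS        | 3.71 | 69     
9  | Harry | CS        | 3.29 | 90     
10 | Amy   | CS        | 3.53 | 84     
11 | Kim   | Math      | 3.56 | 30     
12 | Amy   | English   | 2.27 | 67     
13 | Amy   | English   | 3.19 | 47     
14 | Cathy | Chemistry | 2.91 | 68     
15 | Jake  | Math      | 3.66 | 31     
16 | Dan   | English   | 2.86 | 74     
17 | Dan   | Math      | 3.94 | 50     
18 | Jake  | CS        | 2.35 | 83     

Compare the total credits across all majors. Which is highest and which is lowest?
SELECT major, SUM(credits)
FROM students
GROUP BY major
ORDER BY SUM(credits)

All groups:
  Chemistry: 201
  Math: 289
  English: 314
  CS: 484

Highest: CS (484)
Lowest: Chemistry (201)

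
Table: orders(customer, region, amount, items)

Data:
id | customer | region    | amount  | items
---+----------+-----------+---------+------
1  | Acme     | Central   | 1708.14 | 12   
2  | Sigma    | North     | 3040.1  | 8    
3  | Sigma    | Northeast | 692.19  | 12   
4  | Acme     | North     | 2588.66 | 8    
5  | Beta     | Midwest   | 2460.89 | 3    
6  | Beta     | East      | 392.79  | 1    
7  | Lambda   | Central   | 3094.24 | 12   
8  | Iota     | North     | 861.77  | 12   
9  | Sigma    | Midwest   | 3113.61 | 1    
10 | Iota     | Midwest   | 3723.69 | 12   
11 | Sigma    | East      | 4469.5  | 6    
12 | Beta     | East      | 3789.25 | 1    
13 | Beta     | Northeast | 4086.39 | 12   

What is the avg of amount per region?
SELECT region, AVG(amount) as result
FROM orders
GROUP BY region

Result:
  Central: 2401.19
  East: 2883.85
  Midwest: 3099.40
  North: 2163.51
  Northeast: 2389.29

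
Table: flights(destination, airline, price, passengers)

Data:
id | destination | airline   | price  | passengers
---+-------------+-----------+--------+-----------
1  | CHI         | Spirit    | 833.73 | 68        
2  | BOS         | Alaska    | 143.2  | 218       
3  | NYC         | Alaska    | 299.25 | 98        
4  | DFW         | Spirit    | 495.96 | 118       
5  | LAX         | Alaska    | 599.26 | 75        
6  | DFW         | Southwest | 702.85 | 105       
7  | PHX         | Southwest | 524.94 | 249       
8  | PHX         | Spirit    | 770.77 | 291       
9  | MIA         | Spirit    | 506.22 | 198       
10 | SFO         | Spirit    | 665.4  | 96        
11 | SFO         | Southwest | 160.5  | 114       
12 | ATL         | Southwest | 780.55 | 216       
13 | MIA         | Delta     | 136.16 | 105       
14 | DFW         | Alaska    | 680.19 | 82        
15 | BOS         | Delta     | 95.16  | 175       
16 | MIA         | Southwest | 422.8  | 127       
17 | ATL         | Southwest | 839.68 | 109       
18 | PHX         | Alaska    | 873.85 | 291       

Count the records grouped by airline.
SELECT airline, COUNT(*) as count
FROM flights
GROUP BY airline

Result:
  Alaska: 5
  Delta: 2
  Southwest: 6
  Spirit: 5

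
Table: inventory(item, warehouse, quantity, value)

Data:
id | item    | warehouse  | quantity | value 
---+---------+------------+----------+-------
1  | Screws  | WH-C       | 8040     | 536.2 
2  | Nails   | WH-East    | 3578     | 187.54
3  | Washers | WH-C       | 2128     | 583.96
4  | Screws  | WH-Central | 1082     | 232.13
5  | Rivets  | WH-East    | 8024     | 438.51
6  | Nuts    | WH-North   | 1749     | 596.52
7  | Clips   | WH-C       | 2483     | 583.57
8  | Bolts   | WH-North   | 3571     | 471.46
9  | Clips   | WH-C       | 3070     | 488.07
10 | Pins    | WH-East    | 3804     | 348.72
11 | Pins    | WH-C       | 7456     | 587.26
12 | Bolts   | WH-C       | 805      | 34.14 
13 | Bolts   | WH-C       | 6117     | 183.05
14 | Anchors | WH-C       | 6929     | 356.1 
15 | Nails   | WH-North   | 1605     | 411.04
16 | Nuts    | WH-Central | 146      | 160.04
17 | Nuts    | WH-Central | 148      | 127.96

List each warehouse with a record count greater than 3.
SELECT warehouse, COUNT(*) as cnt
FROM inventory
GROUP BY warehouse
HAVING COUNT(*) > 3

Result:
  WH-C: 8

Note: HAVING filters groups after aggregation, WHERE filters rows before.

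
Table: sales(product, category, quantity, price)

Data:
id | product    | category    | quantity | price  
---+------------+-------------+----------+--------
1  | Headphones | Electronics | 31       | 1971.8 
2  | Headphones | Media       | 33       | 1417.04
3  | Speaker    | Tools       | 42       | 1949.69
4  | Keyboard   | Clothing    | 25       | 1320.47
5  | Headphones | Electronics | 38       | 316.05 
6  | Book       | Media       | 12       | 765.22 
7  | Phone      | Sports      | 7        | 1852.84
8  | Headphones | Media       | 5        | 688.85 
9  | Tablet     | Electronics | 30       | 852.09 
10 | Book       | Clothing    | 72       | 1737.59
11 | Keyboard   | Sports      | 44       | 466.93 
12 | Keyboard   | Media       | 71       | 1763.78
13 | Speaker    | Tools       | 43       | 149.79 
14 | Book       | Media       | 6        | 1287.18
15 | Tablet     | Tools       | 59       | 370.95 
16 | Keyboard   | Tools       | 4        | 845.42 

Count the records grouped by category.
SELECT category, COUNT(*) as count
FROM sales
GROUP BY category

Result:
  Clothing: 2
  Electronics: 3
  Media: 5
  Sports: 2
  Tools: 4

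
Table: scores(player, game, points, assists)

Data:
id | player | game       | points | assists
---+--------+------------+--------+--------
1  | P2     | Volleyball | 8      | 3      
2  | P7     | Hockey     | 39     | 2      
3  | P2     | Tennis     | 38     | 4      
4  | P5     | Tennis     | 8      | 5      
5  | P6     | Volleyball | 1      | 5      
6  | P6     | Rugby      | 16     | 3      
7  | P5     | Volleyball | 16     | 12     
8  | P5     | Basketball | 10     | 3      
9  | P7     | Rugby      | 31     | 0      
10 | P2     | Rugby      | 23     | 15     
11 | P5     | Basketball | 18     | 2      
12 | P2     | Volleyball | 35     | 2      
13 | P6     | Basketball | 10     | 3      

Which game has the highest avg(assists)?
SELECT game, AVG(assists) as val
FROM scores
GROUP BY game
ORDER BY val DESC
LIMIT 1

Result: Rugby with avg(assists) = 6.00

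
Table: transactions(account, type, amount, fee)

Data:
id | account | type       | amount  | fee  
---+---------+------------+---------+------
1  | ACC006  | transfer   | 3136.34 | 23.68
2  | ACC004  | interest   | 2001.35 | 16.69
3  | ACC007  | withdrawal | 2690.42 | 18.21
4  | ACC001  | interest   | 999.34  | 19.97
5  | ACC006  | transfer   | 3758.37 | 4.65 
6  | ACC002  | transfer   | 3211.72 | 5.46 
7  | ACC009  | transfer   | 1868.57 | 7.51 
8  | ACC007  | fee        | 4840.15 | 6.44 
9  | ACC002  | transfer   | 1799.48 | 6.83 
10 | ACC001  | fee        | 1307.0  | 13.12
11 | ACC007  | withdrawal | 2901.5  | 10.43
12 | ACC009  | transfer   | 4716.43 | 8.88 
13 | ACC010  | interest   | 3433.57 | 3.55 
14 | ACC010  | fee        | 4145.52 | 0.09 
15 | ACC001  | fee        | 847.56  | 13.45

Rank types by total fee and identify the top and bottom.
SELECT type, SUM(fee)
FROM transactions
GROUP BY type
ORDER BY SUM(fee)

All groups:
  withdrawal: 28.64
  fee: 33.10
  interest: 40.21
  transfer: 57.01

Highest: transfer (57.01)
Lowest: withdrawal (28.64)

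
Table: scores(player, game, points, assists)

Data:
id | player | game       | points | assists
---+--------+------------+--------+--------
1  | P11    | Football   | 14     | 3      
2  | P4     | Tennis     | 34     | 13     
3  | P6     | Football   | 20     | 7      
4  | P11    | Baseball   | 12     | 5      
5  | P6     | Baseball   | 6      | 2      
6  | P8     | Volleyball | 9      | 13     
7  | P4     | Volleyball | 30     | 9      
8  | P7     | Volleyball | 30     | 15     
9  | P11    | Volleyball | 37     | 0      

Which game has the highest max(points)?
SELECT game, MAX(points) as val
FROM scores
GROUP BY game
ORDER BY val DESC
LIMIT 1

Result: Volleyball with max(points) = 37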